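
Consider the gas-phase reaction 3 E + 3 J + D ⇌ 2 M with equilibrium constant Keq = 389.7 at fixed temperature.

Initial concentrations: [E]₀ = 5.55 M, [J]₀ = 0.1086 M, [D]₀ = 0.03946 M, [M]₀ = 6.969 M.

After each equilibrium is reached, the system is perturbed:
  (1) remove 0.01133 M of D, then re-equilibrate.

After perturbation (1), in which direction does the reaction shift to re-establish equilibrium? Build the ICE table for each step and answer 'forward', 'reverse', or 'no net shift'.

Direction: reverse

Q₀ = 5621 vs Keq = 389.7 ⇒ Q>K, reverse
Step 1:
                  E         J         D         M
  init         5.55    0.1086   0.03946     6.969
  Δ          0.1013    0.1013   0.03377  -0.06753
  eq          5.651    0.2099   0.07323     6.901
  solve Keq expr → x = -0.03377; check Q = 389.7
Then remove 0.01133 M of D.
Step 2:
                  E         J         D         M
  init        5.651    0.2099    0.0619     6.901
  Δ        0.008403  0.008403  0.002801 -0.005602
  eq           5.66    0.2183    0.0647     6.896
  solve Keq expr → x = -0.002801; check Q = 389.7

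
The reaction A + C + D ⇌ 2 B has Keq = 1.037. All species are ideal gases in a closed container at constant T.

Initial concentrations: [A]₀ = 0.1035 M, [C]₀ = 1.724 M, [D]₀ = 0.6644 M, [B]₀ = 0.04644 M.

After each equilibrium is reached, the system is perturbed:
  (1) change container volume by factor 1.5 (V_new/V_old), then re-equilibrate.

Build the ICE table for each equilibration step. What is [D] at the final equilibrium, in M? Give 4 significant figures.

Q₀ = 0.01819 vs Keq = 1.037 ⇒ Q<K, forward
Step 1:
                    A           C           D           B
  I            0.1035       1.724      0.6644     0.04644
  C          -0.06967    -0.06967    -0.06967      0.1393
  E           0.03383       1.654      0.5947      0.1858
  solve Keq expr → x = 0.06967; check Q = 1.037
Then change container volume by factor 1.5 (V_new/V_old).
Step 2:
                    A           C           D           B
  I           0.02255       1.103      0.3965      0.1239
  C          0.005265    0.005265    0.005265    -0.01053
  E           0.02782       1.108      0.4018      0.1133
  solve Keq expr → x = -0.005265; check Q = 1.037

[D]_eq = 0.4018 M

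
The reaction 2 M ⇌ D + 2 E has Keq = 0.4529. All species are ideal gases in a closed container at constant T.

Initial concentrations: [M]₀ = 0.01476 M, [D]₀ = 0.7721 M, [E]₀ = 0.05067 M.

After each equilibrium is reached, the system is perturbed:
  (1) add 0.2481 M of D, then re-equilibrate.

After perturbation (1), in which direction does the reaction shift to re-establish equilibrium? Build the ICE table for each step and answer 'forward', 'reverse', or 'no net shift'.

Q₀ = 9.099 vs Keq = 0.4529 ⇒ Q>K, reverse
Step 1:
                   M          D          E
  Initial    0.01476     0.7721    0.05067
  Change     0.02218   -0.01109   -0.02218
  Equil      0.03694      0.761    0.02849
  solve Keq expr → x = -0.01109; check Q = 0.4529
Then add 0.2481 M of D.
Step 2:
                   M          D          E
  Initial    0.03694      1.009    0.02849
  Change    0.002237  -0.001118  -0.002237
  Equil      0.03917      1.008    0.02626
  solve Keq expr → x = -0.001118; check Q = 0.4529

Direction: reverse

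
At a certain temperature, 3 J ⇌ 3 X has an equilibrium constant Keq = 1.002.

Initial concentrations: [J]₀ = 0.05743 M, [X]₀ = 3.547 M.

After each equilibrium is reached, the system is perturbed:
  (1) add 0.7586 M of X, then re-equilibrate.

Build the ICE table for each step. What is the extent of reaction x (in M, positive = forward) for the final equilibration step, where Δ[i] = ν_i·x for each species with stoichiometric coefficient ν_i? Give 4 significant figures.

Q₀ = 2.3560e+05 vs Keq = 1.002 ⇒ Q>K, reverse
Step 1:
                  J         X
  Initial   0.05743     3.547
  Change      1.744    -1.744
  Equil       1.802     1.803
  solve Keq expr → x = -0.5814; check Q = 1.002
Then add 0.7586 M of X.
Step 2:
                  J         X
  Initial     1.802     2.561
  Change     0.3792   -0.3792
  Equil       2.181     2.182
  solve Keq expr → x = -0.1264; check Q = 1.002

x = -0.1264 M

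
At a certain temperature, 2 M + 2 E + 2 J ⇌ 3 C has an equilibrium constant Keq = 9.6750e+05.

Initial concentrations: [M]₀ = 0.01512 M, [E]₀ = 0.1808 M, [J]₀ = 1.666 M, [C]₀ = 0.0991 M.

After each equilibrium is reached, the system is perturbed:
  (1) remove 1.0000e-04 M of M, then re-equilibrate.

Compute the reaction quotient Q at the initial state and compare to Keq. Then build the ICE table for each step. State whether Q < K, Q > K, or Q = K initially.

Q₀ = 46.92 vs Keq = 9.6750e+05 ⇒ Q<K, forward
Step 1:
                   M          E          J          C
  Initial    0.01512     0.1808      1.666     0.0991
  Change    -0.01496   -0.01496   -0.01496    0.02244
  Equil   1.5734e-04     0.1658      1.651     0.1215
  solve Keq expr → x = 0.007481; check Q = 9.6750e+05
Then remove 1.0000e-04 M of M.
Step 2:
                   M          E          J          C
  Initial 5.7339e-05     0.1658      1.651     0.1215
  Change  9.9606e-05 9.9606e-05 9.9606e-05 -1.4941e-04
  Equil   1.5694e-04     0.1659      1.651     0.1214
  solve Keq expr → x = -4.9803e-05; check Q = 9.6750e+05

Q₀ = 46.92; Q < K (proceeds forward)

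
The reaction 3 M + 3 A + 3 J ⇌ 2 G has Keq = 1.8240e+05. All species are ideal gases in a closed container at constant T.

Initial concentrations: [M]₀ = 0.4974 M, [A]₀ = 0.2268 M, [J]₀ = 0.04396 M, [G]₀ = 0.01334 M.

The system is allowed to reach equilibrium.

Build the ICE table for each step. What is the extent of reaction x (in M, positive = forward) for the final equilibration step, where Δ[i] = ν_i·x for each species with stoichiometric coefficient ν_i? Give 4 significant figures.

Q₀ = 1459 vs Keq = 1.8240e+05 ⇒ Q<K, forward
Step 1:
                  M         A         J         G
  init       0.4974    0.2268   0.04396   0.01334
  Δ        -0.02579  -0.02579  -0.02579   0.01719
  eq         0.4716     0.201   0.01817   0.03053
  solve Keq expr → x = 0.008596; check Q = 1.8240e+05

x = 0.008596 M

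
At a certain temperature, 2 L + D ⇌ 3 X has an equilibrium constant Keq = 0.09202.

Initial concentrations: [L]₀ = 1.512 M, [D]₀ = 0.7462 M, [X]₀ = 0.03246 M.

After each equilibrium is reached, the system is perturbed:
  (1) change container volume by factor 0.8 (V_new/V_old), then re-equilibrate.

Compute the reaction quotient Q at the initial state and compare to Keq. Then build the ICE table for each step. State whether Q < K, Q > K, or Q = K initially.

Q₀ = 2.0049e-05; Q < K (proceeds forward)

Q₀ = 2.0049e-05 vs Keq = 0.09202 ⇒ Q<K, forward
Step 1:
                   L          D          X
  init         1.512     0.7462    0.03246
  Δ          -0.2728    -0.1364     0.4092
  eq           1.239     0.6098     0.4417
  solve Keq expr → x = 0.1364; check Q = 0.09202
Then change container volume by factor 0.8 (V_new/V_old).
Step 2:
                   L          D          X
  init         1.549     0.7622     0.5521
  Δ                0          0          0
  eq           1.549     0.7622     0.5521
  solve Keq expr → x = 0; check Q = 0.09202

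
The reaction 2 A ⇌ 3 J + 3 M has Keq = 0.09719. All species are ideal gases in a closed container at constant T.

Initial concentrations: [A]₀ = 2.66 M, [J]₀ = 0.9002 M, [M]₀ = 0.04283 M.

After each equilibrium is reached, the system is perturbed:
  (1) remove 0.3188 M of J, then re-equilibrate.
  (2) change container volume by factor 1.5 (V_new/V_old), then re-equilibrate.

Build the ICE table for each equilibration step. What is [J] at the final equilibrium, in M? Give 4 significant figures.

Q₀ = 8.1002e-06 vs Keq = 0.09719 ⇒ Q<K, forward
Step 1:
                  A         J         M
  Initial      2.66    0.9002   0.04283
  Change    -0.3482    0.5223    0.5223
  Equil       2.312     1.422    0.5651
  solve Keq expr → x = 0.1741; check Q = 0.09719
Then remove 0.3188 M of J.
Step 2:
                  A         J         M
  Initial     2.312     1.104    0.5651
  Change   -0.06262   0.09393   0.09393
  Equil       2.249     1.198     0.659
  solve Keq expr → x = 0.03131; check Q = 0.09719
Then change container volume by factor 1.5 (V_new/V_old).
Step 3:
                  A         J         M
  Initial     1.499    0.7984    0.4394
  Change    -0.1063    0.1594    0.1594
  Equil       1.393    0.9578    0.5988
  solve Keq expr → x = 0.05314; check Q = 0.09719

[J]_eq = 0.9578 M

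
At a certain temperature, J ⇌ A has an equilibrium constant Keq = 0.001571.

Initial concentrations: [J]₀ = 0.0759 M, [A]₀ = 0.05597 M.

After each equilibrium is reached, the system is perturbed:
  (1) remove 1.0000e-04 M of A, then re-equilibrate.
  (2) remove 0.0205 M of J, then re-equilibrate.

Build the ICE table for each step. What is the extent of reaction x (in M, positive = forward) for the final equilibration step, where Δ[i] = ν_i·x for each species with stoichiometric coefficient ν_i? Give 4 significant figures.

x = -3.2155e-05 M

Q₀ = 0.7374 vs Keq = 0.001571 ⇒ Q>K, reverse
Step 1:
                   J          A
  init        0.0759    0.05597
  Δ          0.05576   -0.05576
  eq          0.1317 2.0684e-04
  solve Keq expr → x = -0.05576; check Q = 0.001571
Then remove 1.0000e-04 M of A.
Step 2:
                   J          A
  init        0.1317 1.0684e-04
  Δ       -9.9843e-05 9.9843e-05
  eq          0.1316 2.0669e-04
  solve Keq expr → x = 9.9843e-05; check Q = 0.001571
Then remove 0.0205 M of J.
Step 3:
                   J          A
  init        0.1111 2.0669e-04
  Δ       3.2155e-05 -3.2155e-05
  eq          0.1111 1.7453e-04
  solve Keq expr → x = -3.2155e-05; check Q = 0.001571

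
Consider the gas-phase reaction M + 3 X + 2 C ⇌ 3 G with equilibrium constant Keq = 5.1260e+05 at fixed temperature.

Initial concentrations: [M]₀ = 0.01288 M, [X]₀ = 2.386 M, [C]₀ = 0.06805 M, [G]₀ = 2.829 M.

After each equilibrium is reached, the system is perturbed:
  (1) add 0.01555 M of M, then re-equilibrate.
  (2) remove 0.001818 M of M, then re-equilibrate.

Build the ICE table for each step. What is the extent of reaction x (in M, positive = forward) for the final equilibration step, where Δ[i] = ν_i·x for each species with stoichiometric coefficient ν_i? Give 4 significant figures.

Q₀ = 2.7946e+04 vs Keq = 5.1260e+05 ⇒ Q<K, forward
Step 1:
                   M          X          C          G
  Initial    0.01288      2.386    0.06805      2.829
  Change    -0.01119   -0.03358   -0.02239    0.03358
  Equil     0.001686      2.352    0.04566      2.863
  solve Keq expr → x = 0.01119; check Q = 5.1260e+05
Then add 0.01555 M of M.
Step 2:
                   M          X          C          G
  Initial    0.01724      2.352    0.04566      2.863
  Change    -0.01075   -0.03224    -0.0215    0.03224
  Equil     0.006488       2.32    0.02417      2.895
  solve Keq expr → x = 0.01075; check Q = 5.1260e+05
Then remove 0.001818 M of M.
Step 3:
                   M          X          C          G
  Initial    0.00467       2.32    0.02417      2.895
  Change  9.0760e-04   0.002723   0.001815  -0.002723
  Equil     0.005578      2.323    0.02598      2.892
  solve Keq expr → x = -9.0760e-04; check Q = 5.1260e+05

x = -9.0760e-04 M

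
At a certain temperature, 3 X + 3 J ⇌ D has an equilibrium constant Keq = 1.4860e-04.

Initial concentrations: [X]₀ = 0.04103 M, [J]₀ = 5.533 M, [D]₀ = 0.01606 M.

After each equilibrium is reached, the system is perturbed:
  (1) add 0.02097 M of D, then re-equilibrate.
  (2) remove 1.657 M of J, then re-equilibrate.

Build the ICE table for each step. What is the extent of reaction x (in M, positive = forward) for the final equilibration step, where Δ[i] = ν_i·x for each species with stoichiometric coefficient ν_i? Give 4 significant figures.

Q₀ = 1.373 vs Keq = 1.4860e-04 ⇒ Q>K, reverse
Step 1:
                    X           J           D
  init        0.04103       5.533     0.01606
  Δ           0.04813     0.04813    -0.01604
  eq          0.08916       5.581  1.8307e-05
  solve Keq expr → x = -0.01604; check Q = 1.4860e-04
Then add 0.02097 M of D.
Step 2:
                    X           J           D
  init        0.08916       5.581     0.02099
  Δ           0.06268     0.06268    -0.02089
  eq           0.1518       5.644  9.3517e-05
  solve Keq expr → x = -0.02089; check Q = 1.4860e-04
Then remove 1.657 M of J.
Step 3:
                    X           J           D
  init         0.1518       3.987  9.3517e-05
  Δ        1.8129e-04  1.8129e-04 -6.0429e-05
  eq            0.152       3.987  3.3087e-05
  solve Keq expr → x = -6.0429e-05; check Q = 1.4860e-04

x = -6.0429e-05 M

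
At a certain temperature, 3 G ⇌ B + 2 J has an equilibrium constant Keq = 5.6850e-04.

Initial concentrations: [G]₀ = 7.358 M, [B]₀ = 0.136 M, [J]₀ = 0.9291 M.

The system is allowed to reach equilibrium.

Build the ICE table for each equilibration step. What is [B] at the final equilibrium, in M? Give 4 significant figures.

Q₀ = 2.9470e-04 vs Keq = 5.6850e-04 ⇒ Q<K, forward
Step 1:
                  G         B         J
  init        7.358     0.136    0.9291
  Δ         -0.1725   0.05749     0.115
  eq          7.186    0.1935     1.044
  solve Keq expr → x = 0.05749; check Q = 5.6850e-04

[B]_eq = 0.1935 M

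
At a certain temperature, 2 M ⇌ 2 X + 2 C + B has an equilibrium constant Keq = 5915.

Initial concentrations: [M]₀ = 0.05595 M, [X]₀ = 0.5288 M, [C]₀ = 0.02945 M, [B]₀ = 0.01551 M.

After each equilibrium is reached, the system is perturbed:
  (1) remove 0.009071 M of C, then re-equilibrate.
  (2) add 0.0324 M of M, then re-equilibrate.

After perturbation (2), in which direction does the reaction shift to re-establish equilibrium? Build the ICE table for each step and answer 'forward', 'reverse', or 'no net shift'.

Q₀ = 0.001202 vs Keq = 5915 ⇒ Q<K, forward
Step 1:
                   M          X          C          B
  Initial    0.05595     0.5288    0.02945    0.01551
  Change    -0.05581    0.05581    0.05581    0.02791
  Equil   1.3505e-04     0.5846    0.08526    0.04342
  solve Keq expr → x = 0.02791; check Q = 5915
Then remove 0.009071 M of C.
Step 2:
                   M          X          C          B
  Initial 1.3505e-04     0.5846    0.07619    0.04342
  Change  -1.4332e-05 1.4332e-05 1.4332e-05 7.1659e-06
  Equil   1.2072e-04     0.5846    0.07621    0.04342
  solve Keq expr → x = 7.1659e-06; check Q = 5915
Then add 0.0324 M of M.
Step 3:
                   M          X          C          B
  Initial    0.03252     0.5846    0.07621    0.04342
  Change    -0.03231    0.03231    0.03231    0.01615
  Equil   2.1247e-04     0.6169     0.1085    0.05958
  solve Keq expr → x = 0.01615; check Q = 5915

Direction: forward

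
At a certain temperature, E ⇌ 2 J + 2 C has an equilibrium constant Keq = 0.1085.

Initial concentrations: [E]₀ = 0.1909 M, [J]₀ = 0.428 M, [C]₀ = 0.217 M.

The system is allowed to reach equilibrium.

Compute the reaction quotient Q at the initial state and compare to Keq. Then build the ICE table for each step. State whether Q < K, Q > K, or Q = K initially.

Q₀ = 0.04519 vs Keq = 0.1085 ⇒ Q<K, forward
Step 1:
                    E           J           C
  I            0.1909       0.428       0.217
  C          -0.02842     0.05685     0.05685
  E            0.1625      0.4848      0.2738
  solve Keq expr → x = 0.02842; check Q = 0.1085

Q₀ = 0.04519; Q < K (proceeds forward)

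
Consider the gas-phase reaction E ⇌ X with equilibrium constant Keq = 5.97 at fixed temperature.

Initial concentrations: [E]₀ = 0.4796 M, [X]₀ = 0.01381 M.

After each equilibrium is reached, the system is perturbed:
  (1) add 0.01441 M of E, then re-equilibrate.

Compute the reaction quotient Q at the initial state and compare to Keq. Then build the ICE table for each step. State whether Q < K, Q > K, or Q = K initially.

Q₀ = 0.02879; Q < K (proceeds forward)

Q₀ = 0.02879 vs Keq = 5.97 ⇒ Q<K, forward
Step 1:
                   E          X
  I           0.4796    0.01381
  C          -0.4088     0.4088
  E          0.07079     0.4226
  solve Keq expr → x = 0.4088; check Q = 5.97
Then add 0.01441 M of E.
Step 2:
                   E          X
  I           0.0852     0.4226
  C         -0.01234    0.01234
  E          0.07286      0.435
  solve Keq expr → x = 0.01234; check Q = 5.97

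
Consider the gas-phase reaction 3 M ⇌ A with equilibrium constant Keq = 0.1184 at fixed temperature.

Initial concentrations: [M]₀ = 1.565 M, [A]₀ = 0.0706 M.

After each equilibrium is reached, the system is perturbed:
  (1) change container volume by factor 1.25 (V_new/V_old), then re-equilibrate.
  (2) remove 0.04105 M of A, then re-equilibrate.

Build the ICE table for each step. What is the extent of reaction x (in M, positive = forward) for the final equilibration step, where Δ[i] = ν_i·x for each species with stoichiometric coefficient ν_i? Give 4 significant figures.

x = 0.01983 M

Q₀ = 0.01842 vs Keq = 0.1184 ⇒ Q<K, forward
Step 1:
                    M           A
  I             1.565      0.0706
  C           -0.3797      0.1266
  E             1.185      0.1972
  solve Keq expr → x = 0.1266; check Q = 0.1184
Then change container volume by factor 1.25 (V_new/V_old).
Step 2:
                    M           A
  I            0.9482      0.1577
  C           0.08331    -0.02777
  E             1.032        0.13
  solve Keq expr → x = -0.02777; check Q = 0.1184
Then remove 0.04105 M of A.
Step 3:
                    M           A
  I             1.032     0.08891
  C           -0.0595     0.01983
  E             0.972      0.1087
  solve Keq expr → x = 0.01983; check Q = 0.1184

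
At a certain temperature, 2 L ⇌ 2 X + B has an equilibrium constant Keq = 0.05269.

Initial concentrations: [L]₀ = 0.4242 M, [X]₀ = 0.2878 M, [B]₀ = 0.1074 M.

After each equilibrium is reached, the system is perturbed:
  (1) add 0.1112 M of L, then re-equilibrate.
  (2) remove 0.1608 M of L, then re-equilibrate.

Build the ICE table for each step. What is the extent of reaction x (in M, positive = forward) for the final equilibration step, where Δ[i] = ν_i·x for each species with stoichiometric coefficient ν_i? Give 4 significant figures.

x = -0.02338 M

Q₀ = 0.04944 vs Keq = 0.05269 ⇒ Q<K, forward
Step 1:
                   L          X          B
  init        0.4242     0.2878     0.1074
  Δ        -0.003922   0.003922   0.001961
  eq          0.4203     0.2917     0.1094
  solve Keq expr → x = 0.001961; check Q = 0.05269
Then add 0.1112 M of L.
Step 2:
                   L          X          B
  init        0.5315     0.2917     0.1094
  Δ         -0.03204    0.03204    0.01602
  eq          0.4994     0.3238     0.1254
  solve Keq expr → x = 0.01602; check Q = 0.05269
Then remove 0.1608 M of L.
Step 3:
                   L          X          B
  init        0.3386     0.3238     0.1254
  Δ          0.04676   -0.04676   -0.02338
  eq          0.3854      0.277      0.102
  solve Keq expr → x = -0.02338; check Q = 0.05269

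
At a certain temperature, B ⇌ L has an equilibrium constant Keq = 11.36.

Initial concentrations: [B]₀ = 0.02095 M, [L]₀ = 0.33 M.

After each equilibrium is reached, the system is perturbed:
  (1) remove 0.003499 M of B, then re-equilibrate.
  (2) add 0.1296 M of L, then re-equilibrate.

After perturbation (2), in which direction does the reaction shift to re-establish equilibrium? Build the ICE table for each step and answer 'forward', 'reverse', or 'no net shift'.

Q₀ = 15.75 vs Keq = 11.36 ⇒ Q>K, reverse
Step 1:
                  B         L
  I         0.02095      0.33
  C        0.007444 -0.007444
  E         0.02839    0.3226
  solve Keq expr → x = -0.007444; check Q = 11.36
Then remove 0.003499 M of B.
Step 2:
                  B         L
  I          0.0249    0.3226
  C        0.003216 -0.003216
  E         0.02811    0.3193
  solve Keq expr → x = -0.003216; check Q = 11.36
Then add 0.1296 M of L.
Step 3:
                  B         L
  I         0.02811    0.4489
  C         0.01049  -0.01049
  E          0.0386    0.4385
  solve Keq expr → x = -0.01049; check Q = 11.36

Direction: reverse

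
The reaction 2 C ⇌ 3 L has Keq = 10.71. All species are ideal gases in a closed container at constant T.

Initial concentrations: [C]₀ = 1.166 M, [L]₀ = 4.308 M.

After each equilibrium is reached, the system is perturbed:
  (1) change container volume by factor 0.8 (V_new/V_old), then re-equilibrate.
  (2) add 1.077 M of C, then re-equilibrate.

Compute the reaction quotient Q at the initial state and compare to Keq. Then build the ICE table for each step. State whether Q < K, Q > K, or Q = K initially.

Q₀ = 58.81; Q > K (proceeds reverse)

Q₀ = 58.81 vs Keq = 10.71 ⇒ Q>K, reverse
Step 1:
                   C          L
  init         1.166      4.308
  Δ           0.6692     -1.004
  eq           1.835      3.304
  solve Keq expr → x = -0.3346; check Q = 10.71
Then change container volume by factor 0.8 (V_new/V_old).
Step 2:
                   C          L
  init         2.294       4.13
  Δ           0.1136    -0.1705
  eq           2.408       3.96
  solve Keq expr → x = -0.05682; check Q = 10.71
Then add 1.077 M of C.
Step 3:
                   C          L
  init         3.485       3.96
  Δ          -0.4443     0.6664
  eq            3.04      4.626
  solve Keq expr → x = 0.2221; check Q = 10.71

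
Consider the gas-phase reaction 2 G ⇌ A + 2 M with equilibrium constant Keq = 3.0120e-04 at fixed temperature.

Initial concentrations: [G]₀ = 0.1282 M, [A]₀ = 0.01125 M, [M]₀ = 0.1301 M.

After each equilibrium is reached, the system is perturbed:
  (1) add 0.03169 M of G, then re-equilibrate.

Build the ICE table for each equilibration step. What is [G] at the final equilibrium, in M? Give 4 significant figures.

Q₀ = 0.01159 vs Keq = 3.0120e-04 ⇒ Q>K, reverse
Step 1:
                    G           A           M
  Initial      0.1282     0.01125      0.1301
  Change      0.02136    -0.01068    -0.02136
  Equil        0.1496  5.6979e-04      0.1087
  solve Keq expr → x = -0.01068; check Q = 3.0120e-04
Then add 0.03169 M of G.
Step 2:
                    G           A           M
  Initial      0.1813  5.6979e-04      0.1087
  Change  -5.0922e-04  2.5461e-04  5.0922e-04
  Equil        0.1807  8.2440e-04      0.1092
  solve Keq expr → x = 2.5461e-04; check Q = 3.0120e-04

[G]_eq = 0.1807 M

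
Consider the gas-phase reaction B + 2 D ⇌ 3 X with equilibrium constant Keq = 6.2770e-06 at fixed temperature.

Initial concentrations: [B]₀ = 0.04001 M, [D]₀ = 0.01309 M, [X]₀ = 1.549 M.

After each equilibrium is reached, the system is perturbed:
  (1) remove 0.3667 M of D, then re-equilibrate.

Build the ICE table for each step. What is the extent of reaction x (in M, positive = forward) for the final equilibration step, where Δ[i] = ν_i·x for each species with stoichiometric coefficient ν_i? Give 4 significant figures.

Q₀ = 5.4213e+05 vs Keq = 6.2770e-06 ⇒ Q>K, reverse
Step 1:
                  B         D         X
  init      0.04001   0.01309     1.549
  Δ          0.5112     1.022    -1.534
  eq         0.5512     1.035   0.01548
  solve Keq expr → x = -0.5112; check Q = 6.2770e-06
Then remove 0.3667 M of D.
Step 2:
                  B         D         X
  init       0.5512    0.6687   0.01548
  Δ        0.001292  0.002583 -0.003875
  eq         0.5525    0.6713    0.0116
  solve Keq expr → x = -0.001292; check Q = 6.2770e-06

x = -0.001292 M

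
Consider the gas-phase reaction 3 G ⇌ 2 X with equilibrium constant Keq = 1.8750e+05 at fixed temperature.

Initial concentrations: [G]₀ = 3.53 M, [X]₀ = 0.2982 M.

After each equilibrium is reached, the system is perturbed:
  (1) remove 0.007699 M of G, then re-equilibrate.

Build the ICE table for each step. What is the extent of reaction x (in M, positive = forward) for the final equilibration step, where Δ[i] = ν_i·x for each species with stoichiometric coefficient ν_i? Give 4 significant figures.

x = -0.002552 M

Q₀ = 0.002022 vs Keq = 1.8750e+05 ⇒ Q<K, forward
Step 1:
                  G         X
  init         3.53    0.2982
  Δ          -3.497     2.331
  eq        0.03328     2.629
  solve Keq expr → x = 1.166; check Q = 1.8750e+05
Then remove 0.007699 M of G.
Step 2:
                  G         X
  init      0.02558     2.629
  Δ        0.007656 -0.005104
  eq        0.03324     2.624
  solve Keq expr → x = -0.002552; check Q = 1.8750e+05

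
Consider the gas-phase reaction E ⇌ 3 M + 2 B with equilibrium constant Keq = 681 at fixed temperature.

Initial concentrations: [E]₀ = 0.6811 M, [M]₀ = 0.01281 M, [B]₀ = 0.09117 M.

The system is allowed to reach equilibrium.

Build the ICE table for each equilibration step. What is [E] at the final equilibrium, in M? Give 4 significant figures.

[E]_eq = 0.02285 M

Q₀ = 2.5653e-08 vs Keq = 681 ⇒ Q<K, forward
Step 1:
                  E         M         B
  I          0.6811   0.01281   0.09117
  C         -0.6583     1.975     1.317
  E         0.02285     1.988     1.408
  solve Keq expr → x = 0.6583; check Q = 681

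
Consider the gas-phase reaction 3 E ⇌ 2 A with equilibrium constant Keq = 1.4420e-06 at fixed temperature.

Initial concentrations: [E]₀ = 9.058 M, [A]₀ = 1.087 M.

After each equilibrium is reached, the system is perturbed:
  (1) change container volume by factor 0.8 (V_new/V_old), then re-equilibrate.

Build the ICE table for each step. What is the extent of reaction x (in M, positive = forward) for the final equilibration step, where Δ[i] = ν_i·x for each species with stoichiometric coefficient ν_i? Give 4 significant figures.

x = 0.003039 M

Q₀ = 0.00159 vs Keq = 1.4420e-06 ⇒ Q>K, reverse
Step 1:
                    E           A
  I             9.058       1.087
  C             1.568      -1.045
  E             10.63      0.0416
  solve Keq expr → x = -0.5227; check Q = 1.4420e-06
Then change container volume by factor 0.8 (V_new/V_old).
Step 2:
                    E           A
  I             13.28     0.05199
  C         -0.009116    0.006077
  E             13.27     0.05807
  solve Keq expr → x = 0.003039; check Q = 1.4420e-06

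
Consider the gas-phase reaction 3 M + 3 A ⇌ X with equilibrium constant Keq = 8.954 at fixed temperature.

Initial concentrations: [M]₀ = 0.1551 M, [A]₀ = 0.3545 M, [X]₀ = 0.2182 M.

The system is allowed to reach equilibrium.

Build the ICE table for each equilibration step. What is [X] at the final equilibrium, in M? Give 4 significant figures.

Q₀ = 1313 vs Keq = 8.954 ⇒ Q>K, reverse
Step 1:
                   M          A          X
  init        0.1551     0.3545     0.2182
  Δ           0.2517     0.2517    -0.0839
  eq          0.4068     0.6062     0.1343
  solve Keq expr → x = -0.0839; check Q = 8.954

[X]_eq = 0.1343 M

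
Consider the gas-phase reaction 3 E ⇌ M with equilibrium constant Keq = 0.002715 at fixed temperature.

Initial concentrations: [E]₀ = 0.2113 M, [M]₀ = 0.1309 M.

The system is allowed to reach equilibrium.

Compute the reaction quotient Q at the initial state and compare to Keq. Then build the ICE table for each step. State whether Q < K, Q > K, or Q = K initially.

Q₀ = 13.88; Q > K (proceeds reverse)

Q₀ = 13.88 vs Keq = 0.002715 ⇒ Q>K, reverse
Step 1:
                   E          M
  I           0.2113     0.1309
  C           0.3909    -0.1303
  E           0.6022 5.9298e-04
  solve Keq expr → x = -0.1303; check Q = 0.002715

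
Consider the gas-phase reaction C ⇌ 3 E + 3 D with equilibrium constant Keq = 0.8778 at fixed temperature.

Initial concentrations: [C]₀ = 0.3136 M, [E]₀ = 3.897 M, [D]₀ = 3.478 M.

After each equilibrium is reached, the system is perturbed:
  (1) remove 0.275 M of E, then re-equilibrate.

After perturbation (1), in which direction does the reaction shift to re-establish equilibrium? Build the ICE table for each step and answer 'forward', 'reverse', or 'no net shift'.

Q₀ = 7940 vs Keq = 0.8778 ⇒ Q>K, reverse
Step 1:
                   C          E          D
  Initial     0.3136      3.897      3.478
  Change      0.8858     -2.657     -2.657
  Equil        1.199       1.24     0.8206
  solve Keq expr → x = -0.8858; check Q = 0.8778
Then remove 0.275 M of E.
Step 2:
                   C          E          D
  Initial      1.199     0.9646     0.8206
  Change    -0.03773     0.1132     0.1132
  Equil        1.162      1.078     0.9338
  solve Keq expr → x = 0.03773; check Q = 0.8778

Direction: forward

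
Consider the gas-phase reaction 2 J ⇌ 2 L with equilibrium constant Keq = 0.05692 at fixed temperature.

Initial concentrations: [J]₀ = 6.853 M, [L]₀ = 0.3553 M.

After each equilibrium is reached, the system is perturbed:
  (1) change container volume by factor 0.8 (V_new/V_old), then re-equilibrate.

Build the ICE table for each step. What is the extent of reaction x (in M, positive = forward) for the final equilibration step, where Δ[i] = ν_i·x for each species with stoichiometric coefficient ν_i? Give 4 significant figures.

x = 0 M

Q₀ = 0.002688 vs Keq = 0.05692 ⇒ Q<K, forward
Step 1:
                  J         L
  I           6.853    0.3553
  C          -1.033     1.033
  E            5.82     1.388
  solve Keq expr → x = 0.5166; check Q = 0.05692
Then change container volume by factor 0.8 (V_new/V_old).
Step 2:
                  J         L
  I           7.275     1.736
  C               0         0
  E           7.275     1.736
  solve Keq expr → x = 0; check Q = 0.05692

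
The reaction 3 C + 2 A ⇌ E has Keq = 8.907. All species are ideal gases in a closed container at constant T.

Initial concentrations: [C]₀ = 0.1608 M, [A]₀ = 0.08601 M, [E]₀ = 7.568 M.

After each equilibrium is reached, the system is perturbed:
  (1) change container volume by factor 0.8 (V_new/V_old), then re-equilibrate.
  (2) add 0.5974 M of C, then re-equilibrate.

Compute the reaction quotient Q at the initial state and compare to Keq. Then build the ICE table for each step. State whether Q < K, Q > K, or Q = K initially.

Q₀ = 2.4605e+05 vs Keq = 8.907 ⇒ Q>K, reverse
Step 1:
                    C           A           E
  I            0.1608     0.08601       7.568
  C            0.9804      0.6536     -0.3268
  E             1.141      0.7396       7.241
  solve Keq expr → x = -0.3268; check Q = 8.907
Then change container volume by factor 0.8 (V_new/V_old).
Step 2:
                    C           A           E
  I             1.426      0.9245       9.052
  C           -0.2286     -0.1524      0.0762
  E             1.198      0.7721       9.128
  solve Keq expr → x = 0.0762; check Q = 8.907
Then add 0.5974 M of C.
Step 3:
                    C           A           E
  I             1.795      0.7721       9.128
  C           -0.3125     -0.2083      0.1042
  E             1.483      0.5638       9.232
  solve Keq expr → x = 0.1042; check Q = 8.907

Q₀ = 2.4605e+05; Q > K (proceeds reverse)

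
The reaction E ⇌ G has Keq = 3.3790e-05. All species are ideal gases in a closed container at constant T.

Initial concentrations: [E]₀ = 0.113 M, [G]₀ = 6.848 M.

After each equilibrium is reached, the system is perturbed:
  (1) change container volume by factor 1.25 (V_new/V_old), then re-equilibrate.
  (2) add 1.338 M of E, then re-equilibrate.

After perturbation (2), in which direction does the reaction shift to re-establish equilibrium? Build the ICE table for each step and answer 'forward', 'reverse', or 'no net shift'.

Direction: forward

Q₀ = 60.6 vs Keq = 3.3790e-05 ⇒ Q>K, reverse
Step 1:
                    E           G
  I             0.113       6.848
  C             6.848      -6.848
  E             6.961  2.3520e-04
  solve Keq expr → x = -6.848; check Q = 3.3790e-05
Then change container volume by factor 1.25 (V_new/V_old).
Step 2:
                    E           G
  I             5.569  1.8816e-04
  C                 0           0
  E             5.569  1.8816e-04
  solve Keq expr → x = 0; check Q = 3.3790e-05
Then add 1.338 M of E.
Step 3:
                    E           G
  I             6.907  1.8816e-04
  C       -4.5209e-05  4.5209e-05
  E             6.907  2.3337e-04
  solve Keq expr → x = 4.5209e-05; check Q = 3.3790e-05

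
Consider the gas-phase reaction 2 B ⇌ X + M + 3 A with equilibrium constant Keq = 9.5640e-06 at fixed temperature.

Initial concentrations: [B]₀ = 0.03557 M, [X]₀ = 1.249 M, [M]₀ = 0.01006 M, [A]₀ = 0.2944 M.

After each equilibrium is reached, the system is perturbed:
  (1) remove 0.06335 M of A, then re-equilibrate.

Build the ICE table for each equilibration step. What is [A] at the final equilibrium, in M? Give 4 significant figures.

[A]_eq = 0.2009 M

Q₀ = 0.2534 vs Keq = 9.5640e-06 ⇒ Q>K, reverse
Step 1:
                    B           X           M           A
  Initial     0.03557       1.249     0.01006      0.2944
  Change      0.02012    -0.01006    -0.01006    -0.03018
  Equil       0.05569       1.239  1.2977e-06      0.2642
  solve Keq expr → x = -0.01006; check Q = 9.5640e-06
Then remove 0.06335 M of A.
Step 2:
                    B           X           M           A
  Initial     0.05569       1.239  1.2977e-06      0.2009
  Change  -3.3103e-06  1.6552e-06  1.6552e-06  4.9655e-06
  Equil       0.05568       1.239  2.9529e-06      0.2009
  solve Keq expr → x = 1.6552e-06; check Q = 9.5640e-06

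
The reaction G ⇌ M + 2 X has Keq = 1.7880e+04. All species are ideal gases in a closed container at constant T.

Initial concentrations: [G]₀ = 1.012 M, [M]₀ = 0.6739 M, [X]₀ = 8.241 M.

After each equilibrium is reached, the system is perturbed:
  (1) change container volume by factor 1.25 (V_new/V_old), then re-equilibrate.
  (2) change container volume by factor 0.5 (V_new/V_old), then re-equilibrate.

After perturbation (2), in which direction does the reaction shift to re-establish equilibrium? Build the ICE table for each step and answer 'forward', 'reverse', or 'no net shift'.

Q₀ = 45.22 vs Keq = 1.7880e+04 ⇒ Q<K, forward
Step 1:
                    G           M           X
  I             1.012      0.6739       8.241
  C            -1.002       1.002       2.004
  E           0.00984       1.676       10.25
  solve Keq expr → x = 1.002; check Q = 1.7880e+04
Then change container volume by factor 1.25 (V_new/V_old).
Step 2:
                    G           M           X
  I          0.007872       1.341       8.196
  C         -0.002816    0.002816    0.005633
  E          0.005055       1.344       8.202
  solve Keq expr → x = 0.002816; check Q = 1.7880e+04
Then change container volume by factor 0.5 (V_new/V_old).
Step 3:
                    G           M           X
  I           0.01011       2.687        16.4
  C            0.0296     -0.0296     -0.0592
  E           0.03971       2.658       16.34
  solve Keq expr → x = -0.0296; check Q = 1.7880e+04

Direction: reverse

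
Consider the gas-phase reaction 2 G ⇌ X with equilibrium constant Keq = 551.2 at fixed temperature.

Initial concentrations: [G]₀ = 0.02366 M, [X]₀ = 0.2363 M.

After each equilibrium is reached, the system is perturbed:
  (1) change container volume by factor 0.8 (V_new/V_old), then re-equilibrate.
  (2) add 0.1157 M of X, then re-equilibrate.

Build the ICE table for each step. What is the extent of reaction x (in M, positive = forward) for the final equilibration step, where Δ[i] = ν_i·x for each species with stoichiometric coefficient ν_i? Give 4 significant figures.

Q₀ = 422.1 vs Keq = 551.2 ⇒ Q<K, forward
Step 1:
                  G         X
  I         0.02366    0.2363
  C       -0.002892  0.001446
  E         0.02077    0.2377
  solve Keq expr → x = 0.001446; check Q = 551.2
Then change container volume by factor 0.8 (V_new/V_old).
Step 2:
                  G         X
  I         0.02596    0.2972
  C       -0.002688  0.001344
  E         0.02327    0.2985
  solve Keq expr → x = 0.001344; check Q = 551.2
Then add 0.1157 M of X.
Step 3:
                  G         X
  I         0.02327    0.4142
  C        0.004074 -0.002037
  E         0.02735    0.4122
  solve Keq expr → x = -0.002037; check Q = 551.2

x = -0.002037 M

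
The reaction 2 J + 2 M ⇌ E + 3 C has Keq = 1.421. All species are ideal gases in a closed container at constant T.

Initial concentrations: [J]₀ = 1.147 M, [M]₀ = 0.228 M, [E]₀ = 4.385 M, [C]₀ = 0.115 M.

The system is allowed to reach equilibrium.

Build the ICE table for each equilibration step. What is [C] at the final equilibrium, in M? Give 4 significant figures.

[C]_eq = 0.2143 M

Q₀ = 0.09751 vs Keq = 1.421 ⇒ Q<K, forward
Step 1:
                   J          M          E          C
  Initial      1.147      0.228      4.385      0.115
  Change    -0.06618   -0.06618    0.03309    0.09927
  Equil        1.081     0.1618      4.418     0.2143
  solve Keq expr → x = 0.03309; check Q = 1.421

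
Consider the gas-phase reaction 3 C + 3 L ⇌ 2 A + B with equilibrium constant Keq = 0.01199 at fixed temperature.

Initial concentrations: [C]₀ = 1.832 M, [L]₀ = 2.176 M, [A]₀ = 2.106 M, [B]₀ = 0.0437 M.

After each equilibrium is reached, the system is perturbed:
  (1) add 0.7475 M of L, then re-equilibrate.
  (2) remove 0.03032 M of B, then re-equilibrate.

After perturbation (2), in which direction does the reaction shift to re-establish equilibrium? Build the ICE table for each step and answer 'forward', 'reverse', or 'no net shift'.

Direction: forward

Q₀ = 0.003059 vs Keq = 0.01199 ⇒ Q<K, forward
Step 1:
                   C          L          A          B
  I            1.832      2.176      2.106     0.0437
  C          -0.1554    -0.1554     0.1036    0.05179
  E            1.677      2.021       2.21    0.09549
  solve Keq expr → x = 0.05179; check Q = 0.01199
Then add 0.7475 M of L.
Step 2:
                   C          L          A          B
  I            1.677      2.768       2.21    0.09549
  C          -0.1477    -0.1477    0.09848    0.04924
  E            1.529       2.62      2.308     0.1447
  solve Keq expr → x = 0.04924; check Q = 0.01199
Then remove 0.03032 M of B.
Step 3:
                   C          L          A          B
  I            1.529       2.62      2.308     0.1144
  C         -0.03626   -0.03626    0.02417    0.01209
  E            1.493      2.584      2.332     0.1265
  solve Keq expr → x = 0.01209; check Q = 0.01199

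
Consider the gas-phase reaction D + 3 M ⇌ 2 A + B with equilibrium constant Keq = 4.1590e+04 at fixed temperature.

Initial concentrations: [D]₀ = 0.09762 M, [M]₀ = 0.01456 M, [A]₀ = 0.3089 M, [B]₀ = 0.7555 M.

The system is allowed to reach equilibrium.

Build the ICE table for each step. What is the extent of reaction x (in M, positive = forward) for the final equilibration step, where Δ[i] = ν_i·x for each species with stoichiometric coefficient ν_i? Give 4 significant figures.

x = -0.003592 M

Q₀ = 2.3925e+05 vs Keq = 4.1590e+04 ⇒ Q>K, reverse
Step 1:
                   D          M          A          B
  Initial    0.09762    0.01456     0.3089     0.7555
  Change    0.003592    0.01077  -0.007183  -0.003592
  Equil       0.1012    0.02533     0.3017     0.7519
  solve Keq expr → x = -0.003592; check Q = 4.1590e+04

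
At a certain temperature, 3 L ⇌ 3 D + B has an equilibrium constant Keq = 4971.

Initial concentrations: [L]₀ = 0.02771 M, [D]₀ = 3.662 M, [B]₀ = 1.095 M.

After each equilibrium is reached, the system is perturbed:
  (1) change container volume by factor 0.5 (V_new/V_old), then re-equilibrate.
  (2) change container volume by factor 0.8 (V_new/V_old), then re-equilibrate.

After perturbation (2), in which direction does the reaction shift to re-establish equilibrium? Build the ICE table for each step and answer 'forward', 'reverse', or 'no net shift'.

Direction: reverse

Q₀ = 2.5273e+06 vs Keq = 4971 ⇒ Q>K, reverse
Step 1:
                    L           D           B
  Initial     0.02771       3.662       1.095
  Change       0.1788     -0.1788    -0.05959
  Equil        0.2065       3.483       1.035
  solve Keq expr → x = -0.05959; check Q = 4971
Then change container volume by factor 0.5 (V_new/V_old).
Step 2:
                    L           D           B
  Initial       0.413       6.966       2.071
  Change      0.09737    -0.09737    -0.03246
  Equil        0.5103       6.869       2.038
  solve Keq expr → x = -0.03246; check Q = 4971
Then change container volume by factor 0.8 (V_new/V_old).
Step 3:
                    L           D           B
  Initial      0.6379       8.586       2.548
  Change      0.04438    -0.04438    -0.01479
  Equil        0.6823       8.542       2.533
  solve Keq expr → x = -0.01479; check Q = 4971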